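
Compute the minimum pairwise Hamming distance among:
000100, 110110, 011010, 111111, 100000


Comparing all pairs, minimum distance: 2
Can detect 1 errors, correct 0 errors

2


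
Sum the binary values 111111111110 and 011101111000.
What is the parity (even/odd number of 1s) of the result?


111111111110 = 4094
011101111000 = 1912
Sum = 6006 = 1011101110110
1s count = 9

odd parity (9 ones in 1011101110110)


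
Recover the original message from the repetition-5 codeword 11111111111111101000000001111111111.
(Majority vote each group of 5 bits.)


Groups: 11111, 11111, 11111, 01000, 00000, 11111, 11111
Majority votes: 1110011

1110011


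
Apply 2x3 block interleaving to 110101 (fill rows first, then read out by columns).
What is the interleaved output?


Matrix:
  110
  101
Read columns: 111001

111001


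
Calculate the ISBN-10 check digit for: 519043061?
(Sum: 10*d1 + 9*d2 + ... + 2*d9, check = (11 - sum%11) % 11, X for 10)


Weighted sum: 190
190 mod 11 = 3

Check digit: 8


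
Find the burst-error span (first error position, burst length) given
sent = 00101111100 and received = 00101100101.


XOR: 00000011001

Burst at position 6, length 5


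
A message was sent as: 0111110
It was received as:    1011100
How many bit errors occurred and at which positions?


XOR: 1100010

3 error(s) at position(s): 0, 1, 5


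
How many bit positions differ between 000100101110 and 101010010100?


XOR: 101110111010
Count of 1s: 8

8


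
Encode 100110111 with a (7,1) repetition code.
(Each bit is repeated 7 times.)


Each bit -> 7 copies

111111100000000000000111111111111110000000111111111111111111111


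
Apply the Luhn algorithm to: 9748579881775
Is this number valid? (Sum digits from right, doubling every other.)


Luhn sum = 78
78 mod 10 = 8

Invalid (Luhn sum mod 10 = 8)


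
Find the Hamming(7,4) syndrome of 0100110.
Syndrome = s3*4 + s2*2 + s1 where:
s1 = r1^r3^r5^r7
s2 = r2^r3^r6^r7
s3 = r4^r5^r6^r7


s1=1, s2=0, s3=0

Syndrome = 1 (error at position 1)


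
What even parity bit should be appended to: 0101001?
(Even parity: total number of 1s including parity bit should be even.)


Number of 1s in data: 3
Parity bit: 1

1


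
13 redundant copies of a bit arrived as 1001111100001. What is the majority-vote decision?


Ones: 7 out of 13
Threshold: 7

1 (7/13 voted 1)


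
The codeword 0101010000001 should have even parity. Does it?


Number of 1s: 4

Yes, parity is correct (4 ones)


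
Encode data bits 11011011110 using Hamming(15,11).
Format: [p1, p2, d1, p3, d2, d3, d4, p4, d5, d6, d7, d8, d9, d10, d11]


Parity bits: p1=0, p2=0, p3=1, p4=1

001110111011110


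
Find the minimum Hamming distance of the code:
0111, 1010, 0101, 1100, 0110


Comparing all pairs, minimum distance: 1
Can detect 0 errors, correct 0 errors

1


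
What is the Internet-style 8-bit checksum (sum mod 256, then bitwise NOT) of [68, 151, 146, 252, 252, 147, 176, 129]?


Sum = 1321 mod 256 = 41
Complement = 214

214


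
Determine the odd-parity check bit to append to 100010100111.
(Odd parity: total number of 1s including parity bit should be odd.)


Number of 1s in data: 6
Parity bit: 1

1


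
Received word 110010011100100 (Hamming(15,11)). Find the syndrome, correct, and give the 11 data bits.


Syndrome = 0: no error detected

Data: 01001100100 (no errors)


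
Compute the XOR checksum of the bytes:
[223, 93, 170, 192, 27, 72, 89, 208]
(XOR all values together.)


XOR chain: 223 ^ 93 ^ 170 ^ 192 ^ 27 ^ 72 ^ 89 ^ 208 = 50

50


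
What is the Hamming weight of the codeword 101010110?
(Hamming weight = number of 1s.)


Counting 1s in 101010110

5


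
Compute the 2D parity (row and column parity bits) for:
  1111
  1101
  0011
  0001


Row parities: 0101
Column parities: 0000

Row P: 0101, Col P: 0000, Corner: 0


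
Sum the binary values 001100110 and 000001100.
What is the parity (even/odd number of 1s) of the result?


001100110 = 102
000001100 = 12
Sum = 114 = 1110010
1s count = 4

even parity (4 ones in 1110010)


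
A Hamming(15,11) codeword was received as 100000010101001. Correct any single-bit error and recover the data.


Syndrome = 0: no error detected

Data: 00000101001 (no errors)


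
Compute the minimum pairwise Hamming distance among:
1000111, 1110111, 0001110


Comparing all pairs, minimum distance: 2
Can detect 1 errors, correct 0 errors

2


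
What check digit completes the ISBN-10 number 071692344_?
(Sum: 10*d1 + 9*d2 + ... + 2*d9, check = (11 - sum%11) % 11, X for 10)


Weighted sum: 209
209 mod 11 = 0

Check digit: 0


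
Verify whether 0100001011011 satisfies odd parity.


Number of 1s: 6

No, parity error (6 ones)


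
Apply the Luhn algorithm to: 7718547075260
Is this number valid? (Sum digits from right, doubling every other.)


Luhn sum = 53
53 mod 10 = 3

Invalid (Luhn sum mod 10 = 3)


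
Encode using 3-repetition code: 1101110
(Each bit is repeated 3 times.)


Each bit -> 3 copies

111111000111111111000


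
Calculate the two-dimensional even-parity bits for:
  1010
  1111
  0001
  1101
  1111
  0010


Row parities: 001101
Column parities: 0100

Row P: 001101, Col P: 0100, Corner: 1


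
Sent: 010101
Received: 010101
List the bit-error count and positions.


XOR: 000000

0 errors (received matches sent)


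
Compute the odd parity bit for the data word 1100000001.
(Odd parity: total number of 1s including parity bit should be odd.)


Number of 1s in data: 3
Parity bit: 0

0


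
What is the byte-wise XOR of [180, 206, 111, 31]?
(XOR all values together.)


XOR chain: 180 ^ 206 ^ 111 ^ 31 = 10

10


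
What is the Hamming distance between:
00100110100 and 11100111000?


XOR: 11000001100
Count of 1s: 4

4


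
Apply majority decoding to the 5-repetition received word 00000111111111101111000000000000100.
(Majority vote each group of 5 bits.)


Groups: 00000, 11111, 11111, 01111, 00000, 00000, 00100
Majority votes: 0111000

0111000


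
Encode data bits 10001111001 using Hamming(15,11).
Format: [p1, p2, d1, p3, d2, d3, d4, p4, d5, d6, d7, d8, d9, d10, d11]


Parity bits: p1=0, p2=0, p3=0, p4=1

001000011111001


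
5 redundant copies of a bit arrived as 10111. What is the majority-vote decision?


Ones: 4 out of 5
Threshold: 3

1 (4/5 voted 1)


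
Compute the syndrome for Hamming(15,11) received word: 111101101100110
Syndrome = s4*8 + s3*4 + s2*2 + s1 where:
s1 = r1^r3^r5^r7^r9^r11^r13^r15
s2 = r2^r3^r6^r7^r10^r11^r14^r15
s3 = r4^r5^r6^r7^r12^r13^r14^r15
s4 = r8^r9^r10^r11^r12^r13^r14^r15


s1=1, s2=0, s3=1, s4=0

Syndrome = 5 (error at position 5)


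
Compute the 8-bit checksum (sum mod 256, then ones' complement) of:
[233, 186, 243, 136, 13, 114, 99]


Sum = 1024 mod 256 = 0
Complement = 255

255


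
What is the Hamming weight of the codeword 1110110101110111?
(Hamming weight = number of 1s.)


Counting 1s in 1110110101110111

12


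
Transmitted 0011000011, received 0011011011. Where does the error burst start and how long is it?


XOR: 0000011000

Burst at position 5, length 2


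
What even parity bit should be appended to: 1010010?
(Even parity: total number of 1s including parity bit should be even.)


Number of 1s in data: 3
Parity bit: 1

1


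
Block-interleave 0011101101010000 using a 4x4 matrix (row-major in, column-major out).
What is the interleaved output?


Matrix:
  0011
  1011
  0101
  0000
Read columns: 0100001011001110

0100001011001110


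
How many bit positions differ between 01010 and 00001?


XOR: 01011
Count of 1s: 3

3


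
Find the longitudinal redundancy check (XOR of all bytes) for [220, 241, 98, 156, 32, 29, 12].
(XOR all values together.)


XOR chain: 220 ^ 241 ^ 98 ^ 156 ^ 32 ^ 29 ^ 12 = 226

226


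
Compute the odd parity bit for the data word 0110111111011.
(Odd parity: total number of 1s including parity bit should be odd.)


Number of 1s in data: 10
Parity bit: 1

1


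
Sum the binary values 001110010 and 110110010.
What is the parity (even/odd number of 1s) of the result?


001110010 = 114
110110010 = 434
Sum = 548 = 1000100100
1s count = 3

odd parity (3 ones in 1000100100)


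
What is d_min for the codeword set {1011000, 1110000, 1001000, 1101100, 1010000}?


Comparing all pairs, minimum distance: 1
Can detect 0 errors, correct 0 errors

1


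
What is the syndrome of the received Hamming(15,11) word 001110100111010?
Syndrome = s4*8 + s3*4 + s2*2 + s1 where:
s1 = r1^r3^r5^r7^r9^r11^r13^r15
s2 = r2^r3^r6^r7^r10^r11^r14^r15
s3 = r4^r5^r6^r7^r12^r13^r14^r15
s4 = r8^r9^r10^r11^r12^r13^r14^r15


s1=0, s2=1, s3=1, s4=0

Syndrome = 6 (error at position 6)


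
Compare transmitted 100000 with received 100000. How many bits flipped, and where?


XOR: 000000

0 errors (received matches sent)


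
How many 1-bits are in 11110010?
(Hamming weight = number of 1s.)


Counting 1s in 11110010

5


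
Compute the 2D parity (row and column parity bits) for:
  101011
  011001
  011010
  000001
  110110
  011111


Row parities: 011101
Column parities: 000000

Row P: 011101, Col P: 000000, Corner: 0


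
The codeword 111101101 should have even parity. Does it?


Number of 1s: 7

No, parity error (7 ones)


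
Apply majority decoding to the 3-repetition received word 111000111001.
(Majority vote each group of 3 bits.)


Groups: 111, 000, 111, 001
Majority votes: 1010

1010


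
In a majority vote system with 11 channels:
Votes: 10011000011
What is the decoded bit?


Ones: 5 out of 11
Threshold: 6

0 (5/11 voted 1)


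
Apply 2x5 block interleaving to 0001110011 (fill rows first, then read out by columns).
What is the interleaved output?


Matrix:
  00011
  10011
Read columns: 0100001111

0100001111


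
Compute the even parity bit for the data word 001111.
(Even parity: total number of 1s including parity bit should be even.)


Number of 1s in data: 4
Parity bit: 0

0


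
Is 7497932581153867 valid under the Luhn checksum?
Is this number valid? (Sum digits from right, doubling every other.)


Luhn sum = 85
85 mod 10 = 5

Invalid (Luhn sum mod 10 = 5)


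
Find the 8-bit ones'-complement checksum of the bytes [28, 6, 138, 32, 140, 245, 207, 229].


Sum = 1025 mod 256 = 1
Complement = 254

254


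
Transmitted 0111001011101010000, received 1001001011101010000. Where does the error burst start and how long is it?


XOR: 1110000000000000000

Burst at position 0, length 3


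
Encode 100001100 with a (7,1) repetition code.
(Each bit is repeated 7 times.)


Each bit -> 7 copies

111111100000000000000000000000000001111111111111100000000000000


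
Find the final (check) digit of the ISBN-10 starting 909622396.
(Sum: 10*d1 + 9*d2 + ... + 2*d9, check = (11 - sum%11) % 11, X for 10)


Weighted sum: 277
277 mod 11 = 2

Check digit: 9


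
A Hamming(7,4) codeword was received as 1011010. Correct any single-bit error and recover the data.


Syndrome = 0: no error detected

Data: 1010 (no errors)


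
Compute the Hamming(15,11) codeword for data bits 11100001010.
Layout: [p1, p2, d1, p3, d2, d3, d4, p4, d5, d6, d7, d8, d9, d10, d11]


Parity bits: p1=0, p2=1, p3=0, p4=0

011011000001010


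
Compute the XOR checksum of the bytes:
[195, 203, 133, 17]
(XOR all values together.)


XOR chain: 195 ^ 203 ^ 133 ^ 17 = 156

156


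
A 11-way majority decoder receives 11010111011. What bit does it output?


Ones: 8 out of 11
Threshold: 6

1 (8/11 voted 1)


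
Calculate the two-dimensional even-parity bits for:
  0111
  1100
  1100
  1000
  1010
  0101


Row parities: 100100
Column parities: 0000

Row P: 100100, Col P: 0000, Corner: 0


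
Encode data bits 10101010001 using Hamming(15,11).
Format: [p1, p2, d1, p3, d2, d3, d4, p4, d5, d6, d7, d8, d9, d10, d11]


Parity bits: p1=0, p2=0, p3=0, p4=1

001001011010001


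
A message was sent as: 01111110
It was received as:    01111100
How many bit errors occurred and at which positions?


XOR: 00000010

1 error(s) at position(s): 6


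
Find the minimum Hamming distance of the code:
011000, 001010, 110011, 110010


Comparing all pairs, minimum distance: 1
Can detect 0 errors, correct 0 errors

1


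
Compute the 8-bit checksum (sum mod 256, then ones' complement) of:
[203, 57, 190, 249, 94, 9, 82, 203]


Sum = 1087 mod 256 = 63
Complement = 192

192


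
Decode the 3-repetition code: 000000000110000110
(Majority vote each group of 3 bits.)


Groups: 000, 000, 000, 110, 000, 110
Majority votes: 000101

000101


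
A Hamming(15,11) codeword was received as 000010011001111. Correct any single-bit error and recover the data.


Syndrome = 4: error at position 4

Data: 01001001111 (corrected bit 4)


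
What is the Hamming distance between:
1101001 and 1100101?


XOR: 0001100
Count of 1s: 2

2


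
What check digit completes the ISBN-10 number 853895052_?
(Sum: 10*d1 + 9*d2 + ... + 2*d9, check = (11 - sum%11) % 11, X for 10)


Weighted sum: 303
303 mod 11 = 6

Check digit: 5


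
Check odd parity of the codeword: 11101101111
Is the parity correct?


Number of 1s: 9

Yes, parity is correct (9 ones)


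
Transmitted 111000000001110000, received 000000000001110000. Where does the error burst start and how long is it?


XOR: 111000000000000000

Burst at position 0, length 3


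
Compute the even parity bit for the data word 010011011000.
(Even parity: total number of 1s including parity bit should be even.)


Number of 1s in data: 5
Parity bit: 1

1


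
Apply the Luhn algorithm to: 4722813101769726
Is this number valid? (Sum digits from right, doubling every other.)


Luhn sum = 74
74 mod 10 = 4

Invalid (Luhn sum mod 10 = 4)


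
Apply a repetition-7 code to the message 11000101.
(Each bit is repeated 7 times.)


Each bit -> 7 copies

11111111111111000000000000000000000111111100000001111111


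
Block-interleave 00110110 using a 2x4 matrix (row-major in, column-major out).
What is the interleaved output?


Matrix:
  0011
  0110
Read columns: 00011110

00011110


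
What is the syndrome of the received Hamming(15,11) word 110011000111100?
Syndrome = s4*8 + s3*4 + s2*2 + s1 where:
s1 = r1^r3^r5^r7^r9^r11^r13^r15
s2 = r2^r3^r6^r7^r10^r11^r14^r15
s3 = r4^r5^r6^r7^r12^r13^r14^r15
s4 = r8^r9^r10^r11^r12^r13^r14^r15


s1=0, s2=0, s3=0, s4=0

Syndrome = 0 (no error)


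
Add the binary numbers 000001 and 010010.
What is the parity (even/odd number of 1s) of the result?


000001 = 1
010010 = 18
Sum = 19 = 10011
1s count = 3

odd parity (3 ones in 10011)


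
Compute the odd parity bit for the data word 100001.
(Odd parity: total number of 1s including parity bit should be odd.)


Number of 1s in data: 2
Parity bit: 1

1


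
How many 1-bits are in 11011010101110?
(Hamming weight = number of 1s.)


Counting 1s in 11011010101110

9


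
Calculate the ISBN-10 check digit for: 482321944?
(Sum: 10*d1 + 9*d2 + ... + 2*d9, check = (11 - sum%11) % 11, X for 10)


Weighted sum: 222
222 mod 11 = 2

Check digit: 9


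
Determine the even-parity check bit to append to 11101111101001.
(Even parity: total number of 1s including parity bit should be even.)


Number of 1s in data: 10
Parity bit: 0

0


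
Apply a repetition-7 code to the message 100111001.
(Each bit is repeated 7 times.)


Each bit -> 7 copies

111111100000000000000111111111111111111111000000000000001111111


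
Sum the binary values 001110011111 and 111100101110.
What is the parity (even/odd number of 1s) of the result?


001110011111 = 927
111100101110 = 3886
Sum = 4813 = 1001011001101
1s count = 7

odd parity (7 ones in 1001011001101)


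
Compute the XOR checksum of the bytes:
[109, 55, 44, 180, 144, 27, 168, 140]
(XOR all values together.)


XOR chain: 109 ^ 55 ^ 44 ^ 180 ^ 144 ^ 27 ^ 168 ^ 140 = 109

109


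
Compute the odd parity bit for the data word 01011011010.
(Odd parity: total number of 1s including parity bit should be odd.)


Number of 1s in data: 6
Parity bit: 1

1


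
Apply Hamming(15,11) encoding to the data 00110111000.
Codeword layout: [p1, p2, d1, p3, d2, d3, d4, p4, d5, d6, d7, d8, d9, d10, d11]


Parity bits: p1=0, p2=0, p3=1, p4=1

000101110111000


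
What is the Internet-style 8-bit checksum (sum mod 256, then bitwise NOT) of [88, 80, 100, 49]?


Sum = 317 mod 256 = 61
Complement = 194

194


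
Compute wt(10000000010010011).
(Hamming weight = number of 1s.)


Counting 1s in 10000000010010011

5


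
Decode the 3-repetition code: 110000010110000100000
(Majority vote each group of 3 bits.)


Groups: 110, 000, 010, 110, 000, 100, 000
Majority votes: 1001000

1001000


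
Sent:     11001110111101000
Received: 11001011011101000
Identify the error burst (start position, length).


XOR: 00000101100000000

Burst at position 5, length 4


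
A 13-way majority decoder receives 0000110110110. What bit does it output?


Ones: 6 out of 13
Threshold: 7

0 (6/13 voted 1)


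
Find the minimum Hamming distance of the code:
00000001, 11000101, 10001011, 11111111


Comparing all pairs, minimum distance: 3
Can detect 2 errors, correct 1 errors

3


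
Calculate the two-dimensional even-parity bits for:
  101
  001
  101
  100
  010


Row parities: 01011
Column parities: 111

Row P: 01011, Col P: 111, Corner: 1


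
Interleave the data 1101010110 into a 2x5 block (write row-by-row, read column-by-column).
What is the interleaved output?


Matrix:
  11010
  10110
Read columns: 1110011100

1110011100


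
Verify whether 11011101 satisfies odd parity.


Number of 1s: 6

No, parity error (6 ones)


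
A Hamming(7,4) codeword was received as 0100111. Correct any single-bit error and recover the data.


Syndrome = 6: error at position 6

Data: 0101 (corrected bit 6)


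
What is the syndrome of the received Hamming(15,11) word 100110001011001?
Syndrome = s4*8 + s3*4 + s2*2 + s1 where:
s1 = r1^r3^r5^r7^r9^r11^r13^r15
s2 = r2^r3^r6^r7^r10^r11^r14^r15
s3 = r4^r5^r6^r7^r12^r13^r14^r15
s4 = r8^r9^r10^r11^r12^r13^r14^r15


s1=1, s2=0, s3=0, s4=0

Syndrome = 1 (error at position 1)


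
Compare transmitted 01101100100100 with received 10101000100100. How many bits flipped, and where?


XOR: 11000100000000

3 error(s) at position(s): 0, 1, 5


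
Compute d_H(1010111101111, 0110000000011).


XOR: 1100111101100
Count of 1s: 8

8


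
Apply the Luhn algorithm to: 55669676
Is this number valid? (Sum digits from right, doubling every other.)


Luhn sum = 41
41 mod 10 = 1

Invalid (Luhn sum mod 10 = 1)


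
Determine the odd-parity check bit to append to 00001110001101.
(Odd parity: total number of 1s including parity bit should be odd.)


Number of 1s in data: 6
Parity bit: 1

1


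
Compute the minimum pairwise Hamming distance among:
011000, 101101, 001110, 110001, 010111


Comparing all pairs, minimum distance: 3
Can detect 2 errors, correct 1 errors

3


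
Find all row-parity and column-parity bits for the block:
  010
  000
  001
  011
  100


Row parities: 10101
Column parities: 100

Row P: 10101, Col P: 100, Corner: 1


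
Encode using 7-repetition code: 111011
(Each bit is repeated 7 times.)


Each bit -> 7 copies

111111111111111111111000000011111111111111


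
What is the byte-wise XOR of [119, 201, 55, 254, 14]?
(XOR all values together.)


XOR chain: 119 ^ 201 ^ 55 ^ 254 ^ 14 = 121

121


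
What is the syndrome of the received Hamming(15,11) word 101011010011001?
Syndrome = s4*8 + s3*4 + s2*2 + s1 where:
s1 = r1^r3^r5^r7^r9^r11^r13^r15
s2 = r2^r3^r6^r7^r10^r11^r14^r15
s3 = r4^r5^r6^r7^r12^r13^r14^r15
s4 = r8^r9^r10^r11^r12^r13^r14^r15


s1=1, s2=0, s3=0, s4=0

Syndrome = 1 (error at position 1)


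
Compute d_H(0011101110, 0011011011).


XOR: 0000110101
Count of 1s: 4

4


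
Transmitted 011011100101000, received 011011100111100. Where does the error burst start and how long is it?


XOR: 000000000010100

Burst at position 10, length 3


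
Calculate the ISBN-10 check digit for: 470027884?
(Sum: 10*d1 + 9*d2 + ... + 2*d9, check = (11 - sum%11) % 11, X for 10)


Weighted sum: 214
214 mod 11 = 5

Check digit: 6


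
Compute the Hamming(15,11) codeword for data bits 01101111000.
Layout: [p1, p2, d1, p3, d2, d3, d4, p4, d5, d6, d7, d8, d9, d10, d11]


Parity bits: p1=1, p2=1, p3=1, p4=0

110111001111000


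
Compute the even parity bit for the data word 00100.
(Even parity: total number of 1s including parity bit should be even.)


Number of 1s in data: 1
Parity bit: 1

1


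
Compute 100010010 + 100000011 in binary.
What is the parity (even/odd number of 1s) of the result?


100010010 = 274
100000011 = 259
Sum = 533 = 1000010101
1s count = 4

even parity (4 ones in 1000010101)


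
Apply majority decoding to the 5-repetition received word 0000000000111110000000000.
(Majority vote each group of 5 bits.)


Groups: 00000, 00000, 11111, 00000, 00000
Majority votes: 00100

00100


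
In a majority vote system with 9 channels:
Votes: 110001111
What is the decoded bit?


Ones: 6 out of 9
Threshold: 5

1 (6/9 voted 1)


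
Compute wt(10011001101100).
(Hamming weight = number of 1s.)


Counting 1s in 10011001101100

7


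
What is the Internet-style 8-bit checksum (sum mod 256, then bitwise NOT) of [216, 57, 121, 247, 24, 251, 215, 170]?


Sum = 1301 mod 256 = 21
Complement = 234

234


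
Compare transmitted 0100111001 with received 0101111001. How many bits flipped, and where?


XOR: 0001000000

1 error(s) at position(s): 3


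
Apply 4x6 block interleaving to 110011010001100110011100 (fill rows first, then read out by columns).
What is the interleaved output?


Matrix:
  110011
  010001
  100110
  011100
Read columns: 101011010001001110101100

101011010001001110101100


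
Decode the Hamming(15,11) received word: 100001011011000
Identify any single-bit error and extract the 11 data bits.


Syndrome = 1: error at position 1

Data: 00101011000 (corrected bit 1)


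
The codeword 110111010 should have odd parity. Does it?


Number of 1s: 6

No, parity error (6 ones)


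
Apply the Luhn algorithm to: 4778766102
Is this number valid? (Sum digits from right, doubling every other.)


Luhn sum = 45
45 mod 10 = 5

Invalid (Luhn sum mod 10 = 5)


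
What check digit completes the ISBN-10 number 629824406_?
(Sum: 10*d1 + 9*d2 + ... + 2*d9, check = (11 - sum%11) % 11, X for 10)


Weighted sum: 266
266 mod 11 = 2

Check digit: 9


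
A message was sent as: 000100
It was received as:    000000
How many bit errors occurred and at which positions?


XOR: 000100

1 error(s) at position(s): 3


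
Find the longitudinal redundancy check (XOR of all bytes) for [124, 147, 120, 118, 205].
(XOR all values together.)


XOR chain: 124 ^ 147 ^ 120 ^ 118 ^ 205 = 44

44


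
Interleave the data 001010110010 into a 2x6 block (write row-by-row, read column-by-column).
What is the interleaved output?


Matrix:
  001010
  110010
Read columns: 010110001100

010110001100


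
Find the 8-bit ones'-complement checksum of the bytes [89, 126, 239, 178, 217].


Sum = 849 mod 256 = 81
Complement = 174

174


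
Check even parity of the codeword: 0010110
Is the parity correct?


Number of 1s: 3

No, parity error (3 ones)


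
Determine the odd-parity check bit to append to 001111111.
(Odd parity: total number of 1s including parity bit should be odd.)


Number of 1s in data: 7
Parity bit: 0

0


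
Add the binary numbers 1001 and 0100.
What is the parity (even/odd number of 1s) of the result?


1001 = 9
0100 = 4
Sum = 13 = 1101
1s count = 3

odd parity (3 ones in 1101)


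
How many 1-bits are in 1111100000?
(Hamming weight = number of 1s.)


Counting 1s in 1111100000

5


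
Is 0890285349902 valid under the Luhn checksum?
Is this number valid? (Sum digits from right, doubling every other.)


Luhn sum = 60
60 mod 10 = 0

Valid (Luhn sum mod 10 = 0)


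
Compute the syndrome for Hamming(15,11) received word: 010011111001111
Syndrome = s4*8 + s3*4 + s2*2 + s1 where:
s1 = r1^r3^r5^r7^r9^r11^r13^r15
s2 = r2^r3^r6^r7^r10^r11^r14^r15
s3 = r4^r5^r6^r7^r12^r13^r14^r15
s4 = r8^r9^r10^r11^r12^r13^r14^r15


s1=1, s2=1, s3=1, s4=0

Syndrome = 7 (error at position 7)


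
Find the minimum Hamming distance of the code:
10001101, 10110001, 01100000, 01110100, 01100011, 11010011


Comparing all pairs, minimum distance: 2
Can detect 1 errors, correct 0 errors

2


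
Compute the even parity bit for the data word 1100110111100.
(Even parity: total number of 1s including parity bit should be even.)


Number of 1s in data: 8
Parity bit: 0

0


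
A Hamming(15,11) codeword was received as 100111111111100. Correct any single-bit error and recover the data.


Syndrome = 0: no error detected

Data: 01111111100 (no errors)


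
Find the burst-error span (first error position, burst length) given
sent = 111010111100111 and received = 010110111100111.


XOR: 101100000000000

Burst at position 0, length 4


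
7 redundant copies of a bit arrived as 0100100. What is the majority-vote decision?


Ones: 2 out of 7
Threshold: 4

0 (2/7 voted 1)


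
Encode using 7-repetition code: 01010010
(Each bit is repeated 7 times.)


Each bit -> 7 copies

00000001111111000000011111110000000000000011111110000000


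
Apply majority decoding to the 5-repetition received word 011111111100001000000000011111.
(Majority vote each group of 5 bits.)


Groups: 01111, 11111, 00001, 00000, 00000, 11111
Majority votes: 110001

110001


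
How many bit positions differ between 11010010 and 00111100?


XOR: 11101110
Count of 1s: 6

6


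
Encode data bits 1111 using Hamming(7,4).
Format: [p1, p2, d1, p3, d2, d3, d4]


Parity bits: p1=1, p2=1, p3=1

1111111


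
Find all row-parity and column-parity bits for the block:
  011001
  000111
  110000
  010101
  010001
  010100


Row parities: 110100
Column parities: 111110

Row P: 110100, Col P: 111110, Corner: 1


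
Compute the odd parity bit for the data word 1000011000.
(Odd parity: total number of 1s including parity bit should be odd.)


Number of 1s in data: 3
Parity bit: 0

0


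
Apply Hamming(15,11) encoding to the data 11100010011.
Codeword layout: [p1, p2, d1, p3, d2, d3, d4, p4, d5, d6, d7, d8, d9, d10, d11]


Parity bits: p1=0, p2=1, p3=0, p4=1

011011010010011


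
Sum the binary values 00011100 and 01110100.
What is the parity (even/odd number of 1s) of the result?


00011100 = 28
01110100 = 116
Sum = 144 = 10010000
1s count = 2

even parity (2 ones in 10010000)


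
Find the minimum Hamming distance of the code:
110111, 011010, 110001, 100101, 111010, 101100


Comparing all pairs, minimum distance: 1
Can detect 0 errors, correct 0 errors

1


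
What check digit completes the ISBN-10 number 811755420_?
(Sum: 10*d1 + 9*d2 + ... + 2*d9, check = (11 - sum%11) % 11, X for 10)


Weighted sum: 223
223 mod 11 = 3

Check digit: 8


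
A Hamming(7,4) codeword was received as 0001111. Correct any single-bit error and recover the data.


Syndrome = 0: no error detected

Data: 0111 (no errors)


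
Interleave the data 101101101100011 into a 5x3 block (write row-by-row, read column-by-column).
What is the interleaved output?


Matrix:
  101
  101
  101
  100
  011
Read columns: 111100000111101

111100000111101


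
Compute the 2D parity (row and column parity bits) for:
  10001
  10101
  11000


Row parities: 010
Column parities: 11100

Row P: 010, Col P: 11100, Corner: 1


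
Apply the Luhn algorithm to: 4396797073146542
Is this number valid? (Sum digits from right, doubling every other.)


Luhn sum = 77
77 mod 10 = 7

Invalid (Luhn sum mod 10 = 7)


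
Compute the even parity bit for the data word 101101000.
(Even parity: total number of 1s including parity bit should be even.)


Number of 1s in data: 4
Parity bit: 0

0


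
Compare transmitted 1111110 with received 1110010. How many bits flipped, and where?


XOR: 0001100

2 error(s) at position(s): 3, 4


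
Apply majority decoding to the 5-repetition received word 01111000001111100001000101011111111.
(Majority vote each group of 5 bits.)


Groups: 01111, 00000, 11111, 00001, 00010, 10111, 11111
Majority votes: 1010011

1010011


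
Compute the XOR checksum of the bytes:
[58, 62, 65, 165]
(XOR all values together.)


XOR chain: 58 ^ 62 ^ 65 ^ 165 = 224

224


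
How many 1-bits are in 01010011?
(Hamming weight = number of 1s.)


Counting 1s in 01010011

4


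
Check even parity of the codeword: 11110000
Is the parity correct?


Number of 1s: 4

Yes, parity is correct (4 ones)


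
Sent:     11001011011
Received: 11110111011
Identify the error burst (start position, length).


XOR: 00111100000

Burst at position 2, length 4


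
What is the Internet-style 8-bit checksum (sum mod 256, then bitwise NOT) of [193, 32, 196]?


Sum = 421 mod 256 = 165
Complement = 90

90


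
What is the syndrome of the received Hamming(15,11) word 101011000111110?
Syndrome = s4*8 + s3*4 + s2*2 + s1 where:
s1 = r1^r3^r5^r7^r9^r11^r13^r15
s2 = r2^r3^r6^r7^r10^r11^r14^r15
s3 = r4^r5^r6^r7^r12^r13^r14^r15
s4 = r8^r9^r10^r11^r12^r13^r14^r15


s1=1, s2=1, s3=1, s4=1

Syndrome = 15 (error at position 15)


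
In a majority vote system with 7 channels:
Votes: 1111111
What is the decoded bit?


Ones: 7 out of 7
Threshold: 4

1 (7/7 voted 1)


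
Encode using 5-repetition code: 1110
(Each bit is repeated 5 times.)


Each bit -> 5 copies

11111111111111100000


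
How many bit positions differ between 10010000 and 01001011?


XOR: 11011011
Count of 1s: 6

6


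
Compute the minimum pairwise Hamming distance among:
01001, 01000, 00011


Comparing all pairs, minimum distance: 1
Can detect 0 errors, correct 0 errors

1


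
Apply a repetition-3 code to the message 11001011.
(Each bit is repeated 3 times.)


Each bit -> 3 copies

111111000000111000111111


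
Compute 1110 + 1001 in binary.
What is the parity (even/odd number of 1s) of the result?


1110 = 14
1001 = 9
Sum = 23 = 10111
1s count = 4

even parity (4 ones in 10111)


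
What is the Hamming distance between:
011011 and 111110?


XOR: 100101
Count of 1s: 3

3


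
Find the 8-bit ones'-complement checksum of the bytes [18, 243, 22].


Sum = 283 mod 256 = 27
Complement = 228

228


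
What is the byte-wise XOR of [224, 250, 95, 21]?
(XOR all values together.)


XOR chain: 224 ^ 250 ^ 95 ^ 21 = 80

80


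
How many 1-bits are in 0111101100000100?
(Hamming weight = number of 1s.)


Counting 1s in 0111101100000100

7


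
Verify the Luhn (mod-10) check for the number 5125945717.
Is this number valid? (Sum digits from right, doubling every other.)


Luhn sum = 41
41 mod 10 = 1

Invalid (Luhn sum mod 10 = 1)


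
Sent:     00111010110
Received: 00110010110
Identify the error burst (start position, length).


XOR: 00001000000

Burst at position 4, length 1


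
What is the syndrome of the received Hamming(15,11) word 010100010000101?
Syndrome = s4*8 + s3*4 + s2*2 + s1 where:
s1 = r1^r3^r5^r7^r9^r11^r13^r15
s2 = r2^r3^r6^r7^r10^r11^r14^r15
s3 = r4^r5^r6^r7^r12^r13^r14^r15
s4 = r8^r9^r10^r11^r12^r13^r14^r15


s1=0, s2=0, s3=1, s4=1

Syndrome = 12 (error at position 12)


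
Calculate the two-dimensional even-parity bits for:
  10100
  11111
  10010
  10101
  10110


Row parities: 01011
Column parities: 11010

Row P: 01011, Col P: 11010, Corner: 1


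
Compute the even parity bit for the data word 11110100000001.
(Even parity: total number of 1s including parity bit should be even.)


Number of 1s in data: 6
Parity bit: 0

0


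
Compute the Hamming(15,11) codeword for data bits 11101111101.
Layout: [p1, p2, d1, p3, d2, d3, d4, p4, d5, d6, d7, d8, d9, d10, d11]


Parity bits: p1=0, p2=1, p3=1, p4=0

011111001111101


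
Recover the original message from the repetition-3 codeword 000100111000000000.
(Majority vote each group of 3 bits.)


Groups: 000, 100, 111, 000, 000, 000
Majority votes: 001000

001000


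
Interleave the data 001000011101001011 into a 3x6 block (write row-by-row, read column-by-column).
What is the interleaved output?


Matrix:
  001000
  011101
  001011
Read columns: 000010111010001011

000010111010001011


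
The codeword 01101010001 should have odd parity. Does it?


Number of 1s: 5

Yes, parity is correct (5 ones)


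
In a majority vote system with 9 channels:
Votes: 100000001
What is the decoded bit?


Ones: 2 out of 9
Threshold: 5

0 (2/9 voted 1)


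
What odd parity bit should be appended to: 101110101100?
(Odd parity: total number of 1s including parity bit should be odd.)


Number of 1s in data: 7
Parity bit: 0

0


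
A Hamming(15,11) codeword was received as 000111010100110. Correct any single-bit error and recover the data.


Syndrome = 6: error at position 6

Data: 01000100110 (corrected bit 6)


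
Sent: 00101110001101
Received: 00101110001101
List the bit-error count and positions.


XOR: 00000000000000

0 errors (received matches sent)


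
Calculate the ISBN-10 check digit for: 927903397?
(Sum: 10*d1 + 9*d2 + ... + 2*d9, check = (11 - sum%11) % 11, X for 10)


Weighted sum: 295
295 mod 11 = 9

Check digit: 2


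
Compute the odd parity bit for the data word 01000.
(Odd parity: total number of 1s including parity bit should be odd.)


Number of 1s in data: 1
Parity bit: 0

0


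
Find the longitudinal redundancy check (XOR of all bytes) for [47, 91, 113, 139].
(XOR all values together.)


XOR chain: 47 ^ 91 ^ 113 ^ 139 = 142

142


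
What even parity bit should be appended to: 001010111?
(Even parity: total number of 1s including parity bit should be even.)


Number of 1s in data: 5
Parity bit: 1

1


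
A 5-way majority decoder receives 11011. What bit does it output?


Ones: 4 out of 5
Threshold: 3

1 (4/5 voted 1)


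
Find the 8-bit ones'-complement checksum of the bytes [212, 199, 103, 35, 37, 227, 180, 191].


Sum = 1184 mod 256 = 160
Complement = 95

95


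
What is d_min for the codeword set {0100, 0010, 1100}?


Comparing all pairs, minimum distance: 1
Can detect 0 errors, correct 0 errors

1


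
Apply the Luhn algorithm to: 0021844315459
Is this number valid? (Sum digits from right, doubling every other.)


Luhn sum = 46
46 mod 10 = 6

Invalid (Luhn sum mod 10 = 6)


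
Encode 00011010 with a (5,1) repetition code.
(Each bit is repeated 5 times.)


Each bit -> 5 copies

0000000000000001111111111000001111100000


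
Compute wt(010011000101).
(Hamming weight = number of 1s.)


Counting 1s in 010011000101

5


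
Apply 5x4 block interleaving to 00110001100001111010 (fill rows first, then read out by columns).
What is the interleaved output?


Matrix:
  0011
  0001
  1000
  0111
  1010
Read columns: 00101000101001111010

00101000101001111010


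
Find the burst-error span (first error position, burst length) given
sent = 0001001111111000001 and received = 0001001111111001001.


XOR: 0000000000000001000

Burst at position 15, length 1


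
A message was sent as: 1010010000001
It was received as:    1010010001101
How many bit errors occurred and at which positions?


XOR: 0000000001100

2 error(s) at position(s): 9, 10


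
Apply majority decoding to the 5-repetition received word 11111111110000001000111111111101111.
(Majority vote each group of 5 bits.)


Groups: 11111, 11111, 00000, 01000, 11111, 11111, 01111
Majority votes: 1100111

1100111


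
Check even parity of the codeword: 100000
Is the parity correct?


Number of 1s: 1

No, parity error (1 ones)


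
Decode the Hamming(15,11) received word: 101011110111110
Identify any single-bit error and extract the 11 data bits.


Syndrome = 0: no error detected

Data: 11110111110 (no errors)


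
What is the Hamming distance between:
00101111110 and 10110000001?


XOR: 10011111111
Count of 1s: 9

9


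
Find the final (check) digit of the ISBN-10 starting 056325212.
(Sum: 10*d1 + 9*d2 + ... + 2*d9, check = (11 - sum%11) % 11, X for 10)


Weighted sum: 166
166 mod 11 = 1

Check digit: X


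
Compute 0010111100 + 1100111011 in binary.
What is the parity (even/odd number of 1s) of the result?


0010111100 = 188
1100111011 = 827
Sum = 1015 = 1111110111
1s count = 9

odd parity (9 ones in 1111110111)


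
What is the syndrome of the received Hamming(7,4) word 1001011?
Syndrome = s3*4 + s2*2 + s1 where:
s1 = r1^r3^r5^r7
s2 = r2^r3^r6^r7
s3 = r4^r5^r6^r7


s1=0, s2=0, s3=1

Syndrome = 4 (error at position 4)


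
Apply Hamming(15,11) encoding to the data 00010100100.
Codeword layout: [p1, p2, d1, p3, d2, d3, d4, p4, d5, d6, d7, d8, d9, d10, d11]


Parity bits: p1=0, p2=0, p3=0, p4=0

000000100100100


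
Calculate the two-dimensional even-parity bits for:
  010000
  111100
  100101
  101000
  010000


Row parities: 10101
Column parities: 110001

Row P: 10101, Col P: 110001, Corner: 1


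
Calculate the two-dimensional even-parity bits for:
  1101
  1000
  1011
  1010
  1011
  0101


Row parities: 111010
Column parities: 1010

Row P: 111010, Col P: 1010, Corner: 0


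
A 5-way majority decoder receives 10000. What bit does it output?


Ones: 1 out of 5
Threshold: 3

0 (1/5 voted 1)


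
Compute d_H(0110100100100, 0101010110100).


XOR: 0011110010000
Count of 1s: 5

5


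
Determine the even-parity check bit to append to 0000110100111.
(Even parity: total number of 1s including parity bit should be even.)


Number of 1s in data: 6
Parity bit: 0

0


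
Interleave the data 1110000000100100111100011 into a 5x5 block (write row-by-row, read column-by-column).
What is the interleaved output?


Matrix:
  11100
  00000
  10010
  01111
  00011
Read columns: 1010010010100100011100011

1010010010100100011100011


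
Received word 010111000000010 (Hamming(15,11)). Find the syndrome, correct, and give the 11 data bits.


Syndrome = 11: error at position 11

Data: 01100010010 (corrected bit 11)


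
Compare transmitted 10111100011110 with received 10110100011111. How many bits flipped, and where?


XOR: 00001000000001

2 error(s) at position(s): 4, 13


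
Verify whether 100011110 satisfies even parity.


Number of 1s: 5

No, parity error (5 ones)


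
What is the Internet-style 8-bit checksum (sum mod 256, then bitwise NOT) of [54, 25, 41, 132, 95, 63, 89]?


Sum = 499 mod 256 = 243
Complement = 12

12


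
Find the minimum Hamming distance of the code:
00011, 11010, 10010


Comparing all pairs, minimum distance: 1
Can detect 0 errors, correct 0 errors

1


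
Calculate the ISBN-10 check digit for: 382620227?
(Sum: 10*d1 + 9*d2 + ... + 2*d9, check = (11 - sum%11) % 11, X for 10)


Weighted sum: 200
200 mod 11 = 2

Check digit: 9


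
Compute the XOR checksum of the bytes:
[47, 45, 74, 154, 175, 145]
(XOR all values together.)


XOR chain: 47 ^ 45 ^ 74 ^ 154 ^ 175 ^ 145 = 236

236


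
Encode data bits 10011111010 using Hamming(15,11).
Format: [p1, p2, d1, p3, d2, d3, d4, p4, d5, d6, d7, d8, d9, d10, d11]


Parity bits: p1=0, p2=1, p3=1, p4=1

011100111111010


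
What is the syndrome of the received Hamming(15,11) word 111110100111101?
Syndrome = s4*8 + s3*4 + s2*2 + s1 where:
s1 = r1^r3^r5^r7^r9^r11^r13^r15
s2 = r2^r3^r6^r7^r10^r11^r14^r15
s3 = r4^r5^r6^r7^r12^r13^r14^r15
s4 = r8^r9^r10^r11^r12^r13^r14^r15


s1=1, s2=0, s3=0, s4=1

Syndrome = 9 (error at position 9)
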